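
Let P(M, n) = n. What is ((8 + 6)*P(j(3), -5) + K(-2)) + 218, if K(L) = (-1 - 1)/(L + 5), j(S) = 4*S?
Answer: 442/3 ≈ 147.33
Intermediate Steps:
K(L) = -2/(5 + L)
((8 + 6)*P(j(3), -5) + K(-2)) + 218 = ((8 + 6)*(-5) - 2/(5 - 2)) + 218 = (14*(-5) - 2/3) + 218 = (-70 - 2*1/3) + 218 = (-70 - 2/3) + 218 = -212/3 + 218 = 442/3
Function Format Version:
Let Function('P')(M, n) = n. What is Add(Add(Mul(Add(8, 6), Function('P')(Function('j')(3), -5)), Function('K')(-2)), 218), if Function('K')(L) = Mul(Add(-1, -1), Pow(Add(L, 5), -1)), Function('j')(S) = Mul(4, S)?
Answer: Rational(442, 3) ≈ 147.33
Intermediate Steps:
Function('K')(L) = Mul(-2, Pow(Add(5, L), -1))
Add(Add(Mul(Add(8, 6), Function('P')(Function('j')(3), -5)), Function('K')(-2)), 218) = Add(Add(Mul(Add(8, 6), -5), Mul(-2, Pow(Add(5, -2), -1))), 218) = Add(Add(Mul(14, -5), Mul(-2, Pow(3, -1))), 218) = Add(Add(-70, Mul(-2, Rational(1, 3))), 218) = Add(Add(-70, Rational(-2, 3)), 218) = Add(Rational(-212, 3), 218) = Rational(442, 3)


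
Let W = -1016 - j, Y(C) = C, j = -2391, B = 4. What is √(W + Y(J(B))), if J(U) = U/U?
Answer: 4*√86 ≈ 37.094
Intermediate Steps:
J(U) = 1
W = 1375 (W = -1016 - 1*(-2391) = -1016 + 2391 = 1375)
√(W + Y(J(B))) = √(1375 + 1) = √1376 = 4*√86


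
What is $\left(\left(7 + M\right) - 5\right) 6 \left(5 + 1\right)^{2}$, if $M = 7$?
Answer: $1944$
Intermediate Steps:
$\left(\left(7 + M\right) - 5\right) 6 \left(5 + 1\right)^{2} = \left(\left(7 + 7\right) - 5\right) 6 \left(5 + 1\right)^{2} = \left(14 - 5\right) 6 \cdot 6^{2} = 9 \cdot 6 \cdot 36 = 54 \cdot 36 = 1944$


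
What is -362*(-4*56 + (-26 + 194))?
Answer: 20272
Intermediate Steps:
-362*(-4*56 + (-26 + 194)) = -362*(-224 + 168) = -362*(-56) = 20272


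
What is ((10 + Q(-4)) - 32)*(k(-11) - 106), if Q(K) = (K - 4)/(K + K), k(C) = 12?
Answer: 1974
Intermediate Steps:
Q(K) = (-4 + K)/(2*K) (Q(K) = (-4 + K)/((2*K)) = (-4 + K)*(1/(2*K)) = (-4 + K)/(2*K))
((10 + Q(-4)) - 32)*(k(-11) - 106) = ((10 + (½)*(-4 - 4)/(-4)) - 32)*(12 - 106) = ((10 + (½)*(-¼)*(-8)) - 32)*(-94) = ((10 + 1) - 32)*(-94) = (11 - 32)*(-94) = -21*(-94) = 1974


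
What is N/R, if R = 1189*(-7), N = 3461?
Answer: -3461/8323 ≈ -0.41584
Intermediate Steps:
R = -8323
N/R = 3461/(-8323) = 3461*(-1/8323) = -3461/8323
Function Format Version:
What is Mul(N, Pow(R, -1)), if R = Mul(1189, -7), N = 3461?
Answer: Rational(-3461, 8323) ≈ -0.41584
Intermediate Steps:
R = -8323
Mul(N, Pow(R, -1)) = Mul(3461, Pow(-8323, -1)) = Mul(3461, Rational(-1, 8323)) = Rational(-3461, 8323)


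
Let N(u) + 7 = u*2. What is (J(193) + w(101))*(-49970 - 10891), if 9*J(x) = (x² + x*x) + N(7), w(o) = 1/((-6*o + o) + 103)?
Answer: -67512884143/134 ≈ -5.0383e+8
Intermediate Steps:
N(u) = -7 + 2*u (N(u) = -7 + u*2 = -7 + 2*u)
w(o) = 1/(103 - 5*o) (w(o) = 1/(-5*o + 103) = 1/(103 - 5*o))
J(x) = 7/9 + 2*x²/9 (J(x) = ((x² + x*x) + (-7 + 2*7))/9 = ((x² + x²) + (-7 + 14))/9 = (2*x² + 7)/9 = (7 + 2*x²)/9 = 7/9 + 2*x²/9)
(J(193) + w(101))*(-49970 - 10891) = ((7/9 + (2/9)*193²) - 1/(-103 + 5*101))*(-49970 - 10891) = ((7/9 + (2/9)*37249) - 1/(-103 + 505))*(-60861) = ((7/9 + 74498/9) - 1/402)*(-60861) = (24835/3 - 1*1/402)*(-60861) = (24835/3 - 1/402)*(-60861) = (3327889/402)*(-60861) = -67512884143/134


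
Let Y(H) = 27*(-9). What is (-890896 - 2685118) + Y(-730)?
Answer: -3576257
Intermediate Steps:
Y(H) = -243
(-890896 - 2685118) + Y(-730) = (-890896 - 2685118) - 243 = -3576014 - 243 = -3576257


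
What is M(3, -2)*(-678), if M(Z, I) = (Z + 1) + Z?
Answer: -4746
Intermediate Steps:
M(Z, I) = 1 + 2*Z (M(Z, I) = (1 + Z) + Z = 1 + 2*Z)
M(3, -2)*(-678) = (1 + 2*3)*(-678) = (1 + 6)*(-678) = 7*(-678) = -4746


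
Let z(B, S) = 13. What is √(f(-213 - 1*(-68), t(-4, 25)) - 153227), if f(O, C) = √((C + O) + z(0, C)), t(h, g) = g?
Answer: √(-153227 + I*√107) ≈ 0.013 + 391.44*I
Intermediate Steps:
f(O, C) = √(13 + C + O) (f(O, C) = √((C + O) + 13) = √(13 + C + O))
√(f(-213 - 1*(-68), t(-4, 25)) - 153227) = √(√(13 + 25 + (-213 - 1*(-68))) - 153227) = √(√(13 + 25 + (-213 + 68)) - 153227) = √(√(13 + 25 - 145) - 153227) = √(√(-107) - 153227) = √(I*√107 - 153227) = √(-153227 + I*√107)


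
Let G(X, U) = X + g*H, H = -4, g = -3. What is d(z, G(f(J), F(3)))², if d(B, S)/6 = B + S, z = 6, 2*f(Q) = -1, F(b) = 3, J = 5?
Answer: 11025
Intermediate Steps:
f(Q) = -½ (f(Q) = (½)*(-1) = -½)
G(X, U) = 12 + X (G(X, U) = X - 3*(-4) = X + 12 = 12 + X)
d(B, S) = 6*B + 6*S (d(B, S) = 6*(B + S) = 6*B + 6*S)
d(z, G(f(J), F(3)))² = (6*6 + 6*(12 - ½))² = (36 + 6*(23/2))² = (36 + 69)² = 105² = 11025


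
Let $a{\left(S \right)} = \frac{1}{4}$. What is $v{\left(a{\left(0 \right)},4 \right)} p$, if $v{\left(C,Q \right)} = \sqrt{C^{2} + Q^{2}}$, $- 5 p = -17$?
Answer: $\frac{17 \sqrt{257}}{20} \approx 13.627$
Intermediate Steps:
$a{\left(S \right)} = \frac{1}{4}$
$p = \frac{17}{5}$ ($p = \left(- \frac{1}{5}\right) \left(-17\right) = \frac{17}{5} \approx 3.4$)
$v{\left(a{\left(0 \right)},4 \right)} p = \sqrt{\left(\frac{1}{4}\right)^{2} + 4^{2}} \cdot \frac{17}{5} = \sqrt{\frac{1}{16} + 16} \cdot \frac{17}{5} = \sqrt{\frac{257}{16}} \cdot \frac{17}{5} = \frac{\sqrt{257}}{4} \cdot \frac{17}{5} = \frac{17 \sqrt{257}}{20}$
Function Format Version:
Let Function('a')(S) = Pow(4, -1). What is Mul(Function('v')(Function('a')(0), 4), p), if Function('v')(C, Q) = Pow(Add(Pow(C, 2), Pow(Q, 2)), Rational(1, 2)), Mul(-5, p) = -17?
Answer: Mul(Rational(17, 20), Pow(257, Rational(1, 2))) ≈ 13.627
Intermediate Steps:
Function('a')(S) = Rational(1, 4)
p = Rational(17, 5) (p = Mul(Rational(-1, 5), -17) = Rational(17, 5) ≈ 3.4000)
Mul(Function('v')(Function('a')(0), 4), p) = Mul(Pow(Add(Pow(Rational(1, 4), 2), Pow(4, 2)), Rational(1, 2)), Rational(17, 5)) = Mul(Pow(Add(Rational(1, 16), 16), Rational(1, 2)), Rational(17, 5)) = Mul(Pow(Rational(257, 16), Rational(1, 2)), Rational(17, 5)) = Mul(Mul(Rational(1, 4), Pow(257, Rational(1, 2))), Rational(17, 5)) = Mul(Rational(17, 20), Pow(257, Rational(1, 2)))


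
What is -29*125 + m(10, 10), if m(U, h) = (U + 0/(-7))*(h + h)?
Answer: -3425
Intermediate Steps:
m(U, h) = 2*U*h (m(U, h) = (U + 0*(-⅐))*(2*h) = (U + 0)*(2*h) = U*(2*h) = 2*U*h)
-29*125 + m(10, 10) = -29*125 + 2*10*10 = -3625 + 200 = -3425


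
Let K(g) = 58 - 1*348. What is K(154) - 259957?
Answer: -260247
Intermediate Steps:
K(g) = -290 (K(g) = 58 - 348 = -290)
K(154) - 259957 = -290 - 259957 = -260247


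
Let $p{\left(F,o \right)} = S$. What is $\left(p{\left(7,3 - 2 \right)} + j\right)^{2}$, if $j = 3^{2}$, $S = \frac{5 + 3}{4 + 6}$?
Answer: $\frac{2401}{25} \approx 96.04$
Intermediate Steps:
$S = \frac{4}{5}$ ($S = \frac{8}{10} = 8 \cdot \frac{1}{10} = \frac{4}{5} \approx 0.8$)
$p{\left(F,o \right)} = \frac{4}{5}$
$j = 9$
$\left(p{\left(7,3 - 2 \right)} + j\right)^{2} = \left(\frac{4}{5} + 9\right)^{2} = \left(\frac{49}{5}\right)^{2} = \frac{2401}{25}$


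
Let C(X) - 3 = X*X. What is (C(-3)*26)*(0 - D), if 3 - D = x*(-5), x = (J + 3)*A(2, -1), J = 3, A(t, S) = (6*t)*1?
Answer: -113256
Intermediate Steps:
A(t, S) = 6*t
x = 72 (x = (3 + 3)*(6*2) = 6*12 = 72)
D = 363 (D = 3 - 72*(-5) = 3 - 1*(-360) = 3 + 360 = 363)
C(X) = 3 + X**2 (C(X) = 3 + X*X = 3 + X**2)
(C(-3)*26)*(0 - D) = ((3 + (-3)**2)*26)*(0 - 1*363) = ((3 + 9)*26)*(0 - 363) = (12*26)*(-363) = 312*(-363) = -113256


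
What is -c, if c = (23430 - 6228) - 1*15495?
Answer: -1707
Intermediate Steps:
c = 1707 (c = 17202 - 15495 = 1707)
-c = -1*1707 = -1707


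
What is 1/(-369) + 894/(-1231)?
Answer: -331117/454239 ≈ -0.72895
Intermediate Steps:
1/(-369) + 894/(-1231) = -1/369 - 1/1231*894 = -1/369 - 894/1231 = -331117/454239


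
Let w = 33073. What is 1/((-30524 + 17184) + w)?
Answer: 1/19733 ≈ 5.0677e-5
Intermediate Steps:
1/((-30524 + 17184) + w) = 1/((-30524 + 17184) + 33073) = 1/(-13340 + 33073) = 1/19733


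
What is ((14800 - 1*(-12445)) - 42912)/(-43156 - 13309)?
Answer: 15667/56465 ≈ 0.27746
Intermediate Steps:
((14800 - 1*(-12445)) - 42912)/(-43156 - 13309) = ((14800 + 12445) - 42912)/(-56465) = (27245 - 42912)*(-1/56465) = -15667*(-1/56465) = 15667/56465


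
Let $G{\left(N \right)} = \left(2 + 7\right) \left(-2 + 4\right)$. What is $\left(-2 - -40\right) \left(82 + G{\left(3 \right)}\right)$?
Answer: $3800$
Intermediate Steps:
$G{\left(N \right)} = 18$ ($G{\left(N \right)} = 9 \cdot 2 = 18$)
$\left(-2 - -40\right) \left(82 + G{\left(3 \right)}\right) = \left(-2 - -40\right) \left(82 + 18\right) = \left(-2 + 40\right) 100 = 38 \cdot 100 = 3800$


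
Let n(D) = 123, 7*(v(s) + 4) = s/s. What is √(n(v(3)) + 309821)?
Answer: 2*√77486 ≈ 556.73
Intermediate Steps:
v(s) = -27/7 (v(s) = -4 + (s/s)/7 = -4 + (⅐)*1 = -4 + ⅐ = -27/7)
√(n(v(3)) + 309821) = √(123 + 309821) = √309944 = 2*√77486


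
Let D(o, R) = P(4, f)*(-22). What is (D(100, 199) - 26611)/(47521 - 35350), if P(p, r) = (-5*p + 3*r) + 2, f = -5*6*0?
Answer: -26215/12171 ≈ -2.1539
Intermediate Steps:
f = 0 (f = -30*0 = 0)
P(p, r) = 2 - 5*p + 3*r
D(o, R) = 396 (D(o, R) = (2 - 5*4 + 3*0)*(-22) = (2 - 20 + 0)*(-22) = -18*(-22) = 396)
(D(100, 199) - 26611)/(47521 - 35350) = (396 - 26611)/(47521 - 35350) = -26215/12171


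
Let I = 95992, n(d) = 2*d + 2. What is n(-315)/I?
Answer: -157/23998 ≈ -0.0065422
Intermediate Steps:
n(d) = 2 + 2*d
n(-315)/I = (2 + 2*(-315))/95992 = (2 - 630)*(1/95992) = -628*1/95992 = -157/23998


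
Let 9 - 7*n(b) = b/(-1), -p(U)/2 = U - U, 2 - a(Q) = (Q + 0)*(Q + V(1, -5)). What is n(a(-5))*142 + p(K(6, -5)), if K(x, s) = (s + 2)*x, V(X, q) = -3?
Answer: -4118/7 ≈ -588.29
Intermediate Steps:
K(x, s) = x*(2 + s) (K(x, s) = (2 + s)*x = x*(2 + s))
a(Q) = 2 - Q*(-3 + Q) (a(Q) = 2 - (Q + 0)*(Q - 3) = 2 - Q*(-3 + Q))
p(U) = 0 (p(U) = -2*(U - U) = -2*0 = 0)
n(b) = 9/7 + b/7 (n(b) = 9/7 - b/(7*(-1)) = 9/7 - b*(-1)/7 = 9/7 - (-1)*b/7 = 9/7 + b/7)
n(a(-5))*142 + p(K(6, -5)) = (9/7 + (2 - 1*(-5)**2 + 3*(-5))/7)*142 + 0 = (9/7 + (2 - 1*25 - 15)/7)*142 + 0 = (9/7 + (2 - 25 - 15)/7)*142 + 0 = (9/7 + (1/7)*(-38))*142 + 0 = (9/7 - 38/7)*142 + 0 = -29/7*142 + 0 = -4118/7 + 0 = -4118/7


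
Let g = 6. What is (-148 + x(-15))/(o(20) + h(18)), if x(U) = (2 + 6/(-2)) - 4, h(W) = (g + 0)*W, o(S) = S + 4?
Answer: -51/44 ≈ -1.1591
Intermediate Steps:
o(S) = 4 + S
h(W) = 6*W (h(W) = (6 + 0)*W = 6*W)
x(U) = -5 (x(U) = (2 + 6*(-½)) - 4 = (2 - 3) - 4 = -1 - 4 = -5)
(-148 + x(-15))/(o(20) + h(18)) = (-148 - 5)/((4 + 20) + 6*18) = -153/(24 + 108) = -153/132 = -153*1/132 = -51/44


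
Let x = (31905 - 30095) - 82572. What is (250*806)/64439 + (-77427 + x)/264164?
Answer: 43035505029/17022463996 ≈ 2.5282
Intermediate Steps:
x = -80762 (x = 1810 - 82572 = -80762)
(250*806)/64439 + (-77427 + x)/264164 = (250*806)/64439 + (-77427 - 80762)/264164 = 201500*(1/64439) - 158189*1/264164 = 201500/64439 - 158189/264164 = 43035505029/17022463996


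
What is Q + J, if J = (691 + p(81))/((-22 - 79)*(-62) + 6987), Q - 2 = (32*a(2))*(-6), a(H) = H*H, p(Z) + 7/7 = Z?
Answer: -10147963/13249 ≈ -765.94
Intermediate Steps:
p(Z) = -1 + Z
a(H) = H²
Q = -766 (Q = 2 + (32*2²)*(-6) = 2 + (32*4)*(-6) = 2 + 128*(-6) = 2 - 768 = -766)
J = 771/13249 (J = (691 + (-1 + 81))/((-22 - 79)*(-62) + 6987) = (691 + 80)/(-101*(-62) + 6987) = 771/(6262 + 6987) = 771/13249 ≈ 0.058193)
Q + J = -766 + 771/13249 = -10147963/13249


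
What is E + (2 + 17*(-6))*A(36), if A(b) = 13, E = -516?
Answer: -1816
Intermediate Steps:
E + (2 + 17*(-6))*A(36) = -516 + (2 + 17*(-6))*13 = -516 + (2 - 102)*13 = -516 - 100*13 = -516 - 1300 = -1816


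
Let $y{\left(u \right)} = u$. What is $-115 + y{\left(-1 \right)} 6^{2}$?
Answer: $-151$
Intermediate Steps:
$-115 + y{\left(-1 \right)} 6^{2} = -115 - 6^{2} = -115 - 36 = -151$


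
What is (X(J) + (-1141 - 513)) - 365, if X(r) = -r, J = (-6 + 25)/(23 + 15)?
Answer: -4039/2 ≈ -2019.5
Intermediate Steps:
J = 1/2 (J = 19/38 = 19*(1/38) = 1/2 ≈ 0.50000)
(X(J) + (-1141 - 513)) - 365 = (-1*1/2 + (-1141 - 513)) - 365 = (-1/2 - 1654) - 365 = -3309/2 - 365 = -4039/2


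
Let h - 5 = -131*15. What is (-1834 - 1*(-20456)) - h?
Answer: 20582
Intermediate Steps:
h = -1960 (h = 5 - 131*15 = 5 - 1965 = -1960)
(-1834 - 1*(-20456)) - h = (-1834 - 1*(-20456)) - 1*(-1960) = (-1834 + 20456) + 1960 = 18622 + 1960 = 20582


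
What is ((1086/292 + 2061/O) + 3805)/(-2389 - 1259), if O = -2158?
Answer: -299926157/287342016 ≈ -1.0438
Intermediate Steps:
((1086/292 + 2061/O) + 3805)/(-2389 - 1259) = ((1086/292 + 2061/(-2158)) + 3805)/(-2389 - 1259) = ((1086*(1/292) + 2061*(-1/2158)) + 3805)/(-3648) = ((543/146 - 2061/2158) + 3805)*(-1/3648) = (217722/78767 + 3805)*(-1/3648) = (299926157/78767)*(-1/3648) = -299926157/287342016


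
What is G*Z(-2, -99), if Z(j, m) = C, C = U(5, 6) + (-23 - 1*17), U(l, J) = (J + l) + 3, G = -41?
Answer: 1066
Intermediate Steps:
U(l, J) = 3 + J + l
C = -26 (C = (3 + 6 + 5) + (-23 - 1*17) = 14 + (-23 - 17) = 14 - 40 = -26)
Z(j, m) = -26
G*Z(-2, -99) = -41*(-26) = 1066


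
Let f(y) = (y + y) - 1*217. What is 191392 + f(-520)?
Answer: 190135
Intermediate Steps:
f(y) = -217 + 2*y (f(y) = 2*y - 217 = -217 + 2*y)
191392 + f(-520) = 191392 + (-217 + 2*(-520)) = 191392 + (-217 - 1040) = 191392 - 1257 = 190135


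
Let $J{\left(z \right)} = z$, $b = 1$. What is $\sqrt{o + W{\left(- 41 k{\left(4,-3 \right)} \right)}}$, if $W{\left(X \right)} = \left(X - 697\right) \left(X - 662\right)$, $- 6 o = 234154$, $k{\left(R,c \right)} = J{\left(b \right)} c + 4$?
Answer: $\frac{\sqrt{4318095}}{3} \approx 692.67$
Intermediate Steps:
$k{\left(R,c \right)} = 4 + c$ ($k{\left(R,c \right)} = 1 c + 4 = c + 4 = 4 + c$)
$o = - \frac{117077}{3}$ ($o = \left(- \frac{1}{6}\right) 234154 = - \frac{117077}{3} \approx -39026.0$)
$W{\left(X \right)} = \left(-697 + X\right) \left(-662 + X\right)$
$\sqrt{o + W{\left(- 41 k{\left(4,-3 \right)} \right)}} = \sqrt{- \frac{117077}{3} + \left(461414 + \left(- 41 \left(4 - 3\right)\right)^{2} - 1359 \left(- 41 \left(4 - 3\right)\right)\right)} = \sqrt{- \frac{117077}{3} + \left(461414 + \left(\left(-41\right) 1\right)^{2} - 1359 \left(\left(-41\right) 1\right)\right)} = \sqrt{- \frac{117077}{3} + \left(461414 + \left(-41\right)^{2} - -55719\right)} = \sqrt{- \frac{117077}{3} + \left(461414 + 1681 + 55719\right)} = \sqrt{- \frac{117077}{3} + 518814} = \sqrt{\frac{1439365}{3}} = \frac{\sqrt{4318095}}{3}$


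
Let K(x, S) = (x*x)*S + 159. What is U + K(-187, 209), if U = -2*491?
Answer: 7307698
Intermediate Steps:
K(x, S) = 159 + S*x**2 (K(x, S) = x**2*S + 159 = S*x**2 + 159 = 159 + S*x**2)
U = -982
U + K(-187, 209) = -982 + (159 + 209*(-187)**2) = -982 + (159 + 209*34969) = -982 + (159 + 7308521) = -982 + 7308680 = 7307698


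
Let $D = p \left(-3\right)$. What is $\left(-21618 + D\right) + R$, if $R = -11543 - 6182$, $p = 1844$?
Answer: $-44875$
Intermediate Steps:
$D = -5532$ ($D = 1844 \left(-3\right) = -5532$)
$R = -17725$ ($R = -11543 - 6182 = -17725$)
$\left(-21618 + D\right) + R = \left(-21618 - 5532\right) - 17725 = -27150 - 17725 = -44875$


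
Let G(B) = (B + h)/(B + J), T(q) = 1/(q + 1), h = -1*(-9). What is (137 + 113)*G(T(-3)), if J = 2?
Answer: 4250/3 ≈ 1416.7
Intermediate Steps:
h = 9
T(q) = 1/(1 + q)
G(B) = (9 + B)/(2 + B) (G(B) = (B + 9)/(B + 2) = (9 + B)/(2 + B))
(137 + 113)*G(T(-3)) = (137 + 113)*((9 + 1/(1 - 3))/(2 + 1/(1 - 3))) = 250*((9 + 1/(-2))/(2 + 1/(-2))) = 250*((9 - ½)/(2 - ½)) = 250*((17/2)/(3/2)) = 250*((⅔)*(17/2)) = 250*(17/3) = 4250/3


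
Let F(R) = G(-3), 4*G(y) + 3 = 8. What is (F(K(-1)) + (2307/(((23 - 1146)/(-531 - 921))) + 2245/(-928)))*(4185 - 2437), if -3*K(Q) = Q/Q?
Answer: 1357917428669/260536 ≈ 5.2120e+6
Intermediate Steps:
G(y) = 5/4 (G(y) = -¾ + (¼)*8 = -¾ + 2 = 5/4)
K(Q) = -⅓ (K(Q) = -Q/(3*Q) = -⅓*1 = -⅓)
F(R) = 5/4
(F(K(-1)) + (2307/(((23 - 1146)/(-531 - 921))) + 2245/(-928)))*(4185 - 2437) = (5/4 + (2307/(((23 - 1146)/(-531 - 921))) + 2245/(-928)))*(4185 - 2437) = (5/4 + (2307/((-1123/(-1452))) + 2245*(-1/928)))*1748 = (5/4 + (2307/((-1123*(-1/1452))) - 2245/928))*1748 = (5/4 + (2307/(1123/1452) - 2245/928))*1748 = (5/4 + (2307*(1452/1123) - 2245/928))*1748 = (5/4 + (3349764/1123 - 2245/928))*1748 = (5/4 + 3106059857/1042144)*1748 = (3107362537/1042144)*1748 = 1357917428669/260536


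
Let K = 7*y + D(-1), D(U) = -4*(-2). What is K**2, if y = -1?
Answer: 1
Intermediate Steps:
D(U) = 8
K = 1 (K = 7*(-1) + 8 = -7 + 8 = 1)
K**2 = 1**2 = 1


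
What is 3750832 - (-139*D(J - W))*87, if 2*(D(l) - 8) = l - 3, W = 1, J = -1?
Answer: 7634687/2 ≈ 3.8173e+6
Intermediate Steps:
D(l) = 13/2 + l/2 (D(l) = 8 + (l - 3)/2 = 8 + (-3 + l)/2 = 8 + (-3/2 + l/2) = 13/2 + l/2)
3750832 - (-139*D(J - W))*87 = 3750832 - (-139*(13/2 + (-1 - 1*1)/2))*87 = 3750832 - (-139*(13/2 + (-1 - 1)/2))*87 = 3750832 - (-139*(13/2 + (1/2)*(-2)))*87 = 3750832 - (-139*(13/2 - 1))*87 = 3750832 - (-139*11/2)*87 = 3750832 - (-1529)*87/2 = 3750832 - 1*(-133023/2) = 3750832 + 133023/2 = 7634687/2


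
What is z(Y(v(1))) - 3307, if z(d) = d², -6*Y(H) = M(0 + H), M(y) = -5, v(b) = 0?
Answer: -119027/36 ≈ -3306.3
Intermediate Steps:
Y(H) = ⅚ (Y(H) = -⅙*(-5) = ⅚)
z(Y(v(1))) - 3307 = (⅚)² - 3307 = 25/36 - 3307 = -119027/36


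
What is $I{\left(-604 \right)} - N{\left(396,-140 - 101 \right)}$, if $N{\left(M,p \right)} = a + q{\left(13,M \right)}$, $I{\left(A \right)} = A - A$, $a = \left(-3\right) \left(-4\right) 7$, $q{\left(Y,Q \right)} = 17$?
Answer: $-101$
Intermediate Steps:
$a = 84$ ($a = 12 \cdot 7 = 84$)
$I{\left(A \right)} = 0$
$N{\left(M,p \right)} = 101$ ($N{\left(M,p \right)} = 84 + 17 = 101$)
$I{\left(-604 \right)} - N{\left(396,-140 - 101 \right)} = 0 - 101 = -101$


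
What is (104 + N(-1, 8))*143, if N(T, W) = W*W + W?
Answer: 25168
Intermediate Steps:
N(T, W) = W + W² (N(T, W) = W² + W = W + W²)
(104 + N(-1, 8))*143 = (104 + 8*(1 + 8))*143 = (104 + 8*9)*143 = (104 + 72)*143 = 176*143 = 25168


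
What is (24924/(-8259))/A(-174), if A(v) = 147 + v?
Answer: 8308/74331 ≈ 0.11177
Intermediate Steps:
(24924/(-8259))/A(-174) = (24924/(-8259))/(147 - 174) = (24924*(-1/8259))/(-27) = -8308/2753*(-1/27) = 8308/74331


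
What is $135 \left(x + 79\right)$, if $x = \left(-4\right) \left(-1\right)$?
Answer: $11205$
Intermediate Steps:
$x = 4$
$135 \left(x + 79\right) = 135 \left(4 + 79\right) = 135 \cdot 83 = 11205$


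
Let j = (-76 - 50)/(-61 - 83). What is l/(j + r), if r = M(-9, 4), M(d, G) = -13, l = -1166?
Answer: 9328/97 ≈ 96.165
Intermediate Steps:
j = 7/8 (j = -126/(-144) = -126*(-1/144) = 7/8 ≈ 0.87500)
r = -13
l/(j + r) = -1166/(7/8 - 13) = -1166/(-97/8) = -8/97*(-1166) = 9328/97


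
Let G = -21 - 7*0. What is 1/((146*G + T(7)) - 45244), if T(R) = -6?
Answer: -1/48316 ≈ -2.0697e-5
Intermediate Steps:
G = -21 (G = -21 - 1*0 = -21 + 0 = -21)
1/((146*G + T(7)) - 45244) = 1/((146*(-21) - 6) - 45244) = 1/((-3066 - 6) - 45244) = 1/(-3072 - 45244) = 1/(-48316) = -1/48316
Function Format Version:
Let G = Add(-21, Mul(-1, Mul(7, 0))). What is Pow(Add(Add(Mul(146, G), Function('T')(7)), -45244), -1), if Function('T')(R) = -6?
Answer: Rational(-1, 48316) ≈ -2.0697e-5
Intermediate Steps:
G = -21 (G = Add(-21, Mul(-1, 0)) = Add(-21, 0) = -21)
Pow(Add(Add(Mul(146, G), Function('T')(7)), -45244), -1) = Pow(Add(Add(Mul(146, -21), -6), -45244), -1) = Pow(Add(Add(-3066, -6), -45244), -1) = Pow(Add(-3072, -45244), -1) = Pow(-48316, -1) = Rational(-1, 48316)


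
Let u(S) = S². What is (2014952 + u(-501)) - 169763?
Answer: 2096190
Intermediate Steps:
(2014952 + u(-501)) - 169763 = (2014952 + (-501)²) - 169763 = (2014952 + 251001) - 169763 = 2265953 - 169763 = 2096190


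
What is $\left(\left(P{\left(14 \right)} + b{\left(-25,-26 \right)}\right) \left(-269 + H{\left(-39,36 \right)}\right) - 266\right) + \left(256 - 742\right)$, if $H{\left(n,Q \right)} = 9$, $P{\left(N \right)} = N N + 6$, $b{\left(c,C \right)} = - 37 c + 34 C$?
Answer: $-63932$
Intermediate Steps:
$P{\left(N \right)} = 6 + N^{2}$ ($P{\left(N \right)} = N^{2} + 6 = 6 + N^{2}$)
$\left(\left(P{\left(14 \right)} + b{\left(-25,-26 \right)}\right) \left(-269 + H{\left(-39,36 \right)}\right) - 266\right) + \left(256 - 742\right) = \left(\left(\left(6 + 14^{2}\right) + \left(\left(-37\right) \left(-25\right) + 34 \left(-26\right)\right)\right) \left(-269 + 9\right) - 266\right) + \left(256 - 742\right) = \left(\left(\left(6 + 196\right) + \left(925 - 884\right)\right) \left(-260\right) - 266\right) - 486 = \left(\left(202 + 41\right) \left(-260\right) - 266\right) - 486 = \left(243 \left(-260\right) - 266\right) - 486 = \left(-63180 - 266\right) - 486 = -63446 - 486 = -63932$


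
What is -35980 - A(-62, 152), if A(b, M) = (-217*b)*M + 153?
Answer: -2081141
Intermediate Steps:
A(b, M) = 153 - 217*M*b (A(b, M) = -217*M*b + 153 = 153 - 217*M*b)
-35980 - A(-62, 152) = -35980 - (153 - 217*152*(-62)) = -35980 - (153 + 2045008) = -35980 - 1*2045161 = -35980 - 2045161 = -2081141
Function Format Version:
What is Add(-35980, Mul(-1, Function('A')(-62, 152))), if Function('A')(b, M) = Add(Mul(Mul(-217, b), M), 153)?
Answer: -2081141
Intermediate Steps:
Function('A')(b, M) = Add(153, Mul(-217, M, b)) (Function('A')(b, M) = Add(Mul(-217, M, b), 153) = Add(153, Mul(-217, M, b)))
Add(-35980, Mul(-1, Function('A')(-62, 152))) = Add(-35980, Mul(-1, Add(153, Mul(-217, 152, -62)))) = Add(-35980, Mul(-1, Add(153, 2045008))) = Add(-35980, Mul(-1, 2045161)) = Add(-35980, -2045161) = -2081141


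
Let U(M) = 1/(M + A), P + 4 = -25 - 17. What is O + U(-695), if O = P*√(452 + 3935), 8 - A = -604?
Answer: -1/83 - 46*√4387 ≈ -3046.8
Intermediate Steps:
A = 612 (A = 8 - 1*(-604) = 8 + 604 = 612)
P = -46 (P = -4 + (-25 - 17) = -4 - 42 = -46)
U(M) = 1/(612 + M) (U(M) = 1/(M + 612) = 1/(612 + M))
O = -46*√4387 (O = -46*√(452 + 3935) = -46*√4387 ≈ -3046.8)
O + U(-695) = -46*√4387 + 1/(612 - 695) = -46*√4387 + 1/(-83) = -46*√4387 - 1/83 = -1/83 - 46*√4387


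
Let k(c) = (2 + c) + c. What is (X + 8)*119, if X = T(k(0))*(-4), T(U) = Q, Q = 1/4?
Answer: 833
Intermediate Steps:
Q = ¼ ≈ 0.25000
k(c) = 2 + 2*c
T(U) = ¼
X = -1 (X = (¼)*(-4) = -1)
(X + 8)*119 = (-1 + 8)*119 = 7*119 = 833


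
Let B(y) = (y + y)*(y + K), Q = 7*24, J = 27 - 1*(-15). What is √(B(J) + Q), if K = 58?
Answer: 6*√238 ≈ 92.563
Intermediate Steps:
J = 42 (J = 27 + 15 = 42)
Q = 168
B(y) = 2*y*(58 + y) (B(y) = (y + y)*(y + 58) = (2*y)*(58 + y) = 2*y*(58 + y))
√(B(J) + Q) = √(2*42*(58 + 42) + 168) = √(2*42*100 + 168) = √(8400 + 168) = √8568 = 6*√238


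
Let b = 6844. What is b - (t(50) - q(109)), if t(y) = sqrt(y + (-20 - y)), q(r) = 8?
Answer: 6852 - 2*I*sqrt(5) ≈ 6852.0 - 4.4721*I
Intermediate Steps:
t(y) = 2*I*sqrt(5) (t(y) = sqrt(-20) = 2*I*sqrt(5))
b - (t(50) - q(109)) = 6844 - (2*I*sqrt(5) - 1*8) = 6844 - (2*I*sqrt(5) - 8) = 6844 - (-8 + 2*I*sqrt(5)) = 6844 + (8 - 2*I*sqrt(5)) = 6852 - 2*I*sqrt(5)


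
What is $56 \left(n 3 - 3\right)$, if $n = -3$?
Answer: $-672$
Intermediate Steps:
$56 \left(n 3 - 3\right) = 56 \left(\left(-3\right) 3 - 3\right) = 56 \left(-9 - 3\right) = 56 \left(-12\right) = -672$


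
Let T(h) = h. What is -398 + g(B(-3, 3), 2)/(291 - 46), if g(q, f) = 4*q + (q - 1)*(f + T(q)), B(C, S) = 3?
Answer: -97488/245 ≈ -397.91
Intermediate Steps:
g(q, f) = 4*q + (-1 + q)*(f + q) (g(q, f) = 4*q + (q - 1)*(f + q) = 4*q + (-1 + q)*(f + q))
-398 + g(B(-3, 3), 2)/(291 - 46) = -398 + (3² - 1*2 + 3*3 + 2*3)/(291 - 46) = -398 + (9 - 2 + 9 + 6)/245 = -398 + 22*(1/245) = -398 + 22/245 = -97488/245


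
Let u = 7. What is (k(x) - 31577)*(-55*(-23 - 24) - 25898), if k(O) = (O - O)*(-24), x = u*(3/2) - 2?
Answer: 736154601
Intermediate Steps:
x = 17/2 (x = 7*(3/2) - 2 = 21/2 - 2 = 17/2 ≈ 8.5000)
k(O) = 0 (k(O) = 0*(-24) = 0)
(k(x) - 31577)*(-55*(-23 - 24) - 25898) = (0 - 31577)*(-55*(-23 - 24) - 25898) = -31577*(-55*(-47) - 25898) = -31577*(2585 - 25898) = -31577*(-23313) = 736154601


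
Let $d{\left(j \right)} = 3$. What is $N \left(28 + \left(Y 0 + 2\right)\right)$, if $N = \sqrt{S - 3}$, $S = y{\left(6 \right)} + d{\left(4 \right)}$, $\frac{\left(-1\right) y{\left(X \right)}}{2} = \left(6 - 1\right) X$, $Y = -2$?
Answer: $60 i \sqrt{15} \approx 232.38 i$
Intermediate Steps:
$y{\left(X \right)} = - 10 X$ ($y{\left(X \right)} = - 2 \left(6 - 1\right) X = - 2 \cdot 5 X = - 10 X$)
$S = -57$ ($S = \left(-10\right) 6 + 3 = -60 + 3 = -57$)
$N = 2 i \sqrt{15}$ ($N = \sqrt{-57 - 3} = \sqrt{-60} = 2 i \sqrt{15} \approx 7.746 i$)
$N \left(28 + \left(Y 0 + 2\right)\right) = 2 i \sqrt{15} \left(28 + \left(\left(-2\right) 0 + 2\right)\right) = 2 i \sqrt{15} \left(28 + \left(0 + 2\right)\right) = 2 i \sqrt{15} \left(28 + 2\right) = 2 i \sqrt{15} \cdot 30 = 60 i \sqrt{15}$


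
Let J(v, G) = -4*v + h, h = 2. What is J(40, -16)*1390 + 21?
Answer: -219599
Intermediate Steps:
J(v, G) = 2 - 4*v (J(v, G) = -4*v + 2 = 2 - 4*v)
J(40, -16)*1390 + 21 = (2 - 4*40)*1390 + 21 = (2 - 160)*1390 + 21 = -158*1390 + 21 = -219620 + 21 = -219599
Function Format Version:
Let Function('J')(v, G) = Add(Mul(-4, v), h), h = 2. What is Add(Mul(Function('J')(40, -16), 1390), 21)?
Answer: -219599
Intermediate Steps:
Function('J')(v, G) = Add(2, Mul(-4, v)) (Function('J')(v, G) = Add(Mul(-4, v), 2) = Add(2, Mul(-4, v)))
Add(Mul(Function('J')(40, -16), 1390), 21) = Add(Mul(Add(2, Mul(-4, 40)), 1390), 21) = Add(Mul(Add(2, -160), 1390), 21) = Add(Mul(-158, 1390), 21) = Add(-219620, 21) = -219599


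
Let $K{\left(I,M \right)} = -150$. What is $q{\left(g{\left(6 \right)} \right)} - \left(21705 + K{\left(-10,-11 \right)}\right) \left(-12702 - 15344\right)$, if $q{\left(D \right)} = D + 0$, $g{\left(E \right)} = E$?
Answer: $604531536$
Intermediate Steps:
$q{\left(D \right)} = D$
$q{\left(g{\left(6 \right)} \right)} - \left(21705 + K{\left(-10,-11 \right)}\right) \left(-12702 - 15344\right) = 6 - \left(21705 - 150\right) \left(-12702 - 15344\right) = 6 - 21555 \left(-28046\right) = 6 - -604531530 = 6 + 604531530 = 604531536$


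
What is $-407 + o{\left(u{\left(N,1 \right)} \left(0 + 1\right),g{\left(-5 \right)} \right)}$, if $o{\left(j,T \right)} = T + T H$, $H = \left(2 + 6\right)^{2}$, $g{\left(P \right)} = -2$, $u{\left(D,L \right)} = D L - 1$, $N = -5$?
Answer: $-537$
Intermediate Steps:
$u{\left(D,L \right)} = -1 + D L$
$H = 64$ ($H = 8^{2} = 64$)
$o{\left(j,T \right)} = 65 T$ ($o{\left(j,T \right)} = T + T 64 = T + 64 T = 65 T$)
$-407 + o{\left(u{\left(N,1 \right)} \left(0 + 1\right),g{\left(-5 \right)} \right)} = -407 + 65 \left(-2\right) = -407 - 130 = -537$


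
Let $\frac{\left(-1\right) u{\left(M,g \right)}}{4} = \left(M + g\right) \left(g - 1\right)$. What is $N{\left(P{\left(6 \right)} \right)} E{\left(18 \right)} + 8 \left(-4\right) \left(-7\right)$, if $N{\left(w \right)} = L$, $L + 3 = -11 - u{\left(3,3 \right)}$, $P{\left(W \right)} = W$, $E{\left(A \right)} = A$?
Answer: $836$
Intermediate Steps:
$u{\left(M,g \right)} = - 4 \left(-1 + g\right) \left(M + g\right)$ ($u{\left(M,g \right)} = - 4 \left(M + g\right) \left(g - 1\right) = - 4 \left(M + g\right) \left(-1 + g\right) = - 4 \left(-1 + g\right) \left(M + g\right)$)
$L = 34$ ($L = -3 - \left(11 - 36 + 24 - 12 \cdot 3\right) = -3 - \left(-1 - 36\right) = -3 - -37 = -3 + \left(-11 + 48\right) = -3 + 37 = 34$)
$N{\left(w \right)} = 34$
$N{\left(P{\left(6 \right)} \right)} E{\left(18 \right)} + 8 \left(-4\right) \left(-7\right) = 34 \cdot 18 + 8 \left(-4\right) \left(-7\right) = 612 - -224 = 612 + 224 = 836$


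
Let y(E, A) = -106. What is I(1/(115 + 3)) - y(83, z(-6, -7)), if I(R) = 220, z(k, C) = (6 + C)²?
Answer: 326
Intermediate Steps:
I(1/(115 + 3)) - y(83, z(-6, -7)) = 220 - 1*(-106) = 220 + 106 = 326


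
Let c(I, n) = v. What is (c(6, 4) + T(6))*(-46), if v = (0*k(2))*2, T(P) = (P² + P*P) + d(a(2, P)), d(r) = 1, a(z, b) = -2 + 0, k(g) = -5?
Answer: -3358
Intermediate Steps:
a(z, b) = -2
T(P) = 1 + 2*P² (T(P) = (P² + P*P) + 1 = (P² + P²) + 1 = 2*P² + 1 = 1 + 2*P²)
v = 0 (v = (0*(-5))*2 = 0*2 = 0)
c(I, n) = 0
(c(6, 4) + T(6))*(-46) = (0 + (1 + 2*6²))*(-46) = (0 + (1 + 2*36))*(-46) = (0 + (1 + 72))*(-46) = (0 + 73)*(-46) = 73*(-46) = -3358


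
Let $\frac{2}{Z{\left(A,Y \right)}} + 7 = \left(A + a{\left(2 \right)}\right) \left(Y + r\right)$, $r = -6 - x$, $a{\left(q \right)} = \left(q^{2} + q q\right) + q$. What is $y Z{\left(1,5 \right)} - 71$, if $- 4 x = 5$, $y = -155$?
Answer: $\frac{33}{17} \approx 1.9412$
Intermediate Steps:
$x = - \frac{5}{4}$ ($x = \left(- \frac{1}{4}\right) 5 = - \frac{5}{4} \approx -1.25$)
$a{\left(q \right)} = q + 2 q^{2}$ ($a{\left(q \right)} = \left(q^{2} + q^{2}\right) + q = 2 q^{2} + q = q + 2 q^{2}$)
$r = - \frac{19}{4}$ ($r = -6 - - \frac{5}{4} = -6 + \frac{5}{4} = - \frac{19}{4} \approx -4.75$)
$Z{\left(A,Y \right)} = \frac{2}{-7 + \left(10 + A\right) \left(- \frac{19}{4} + Y\right)}$ ($Z{\left(A,Y \right)} = \frac{2}{-7 + \left(A + 2 \left(1 + 2 \cdot 2\right)\right) \left(Y - \frac{19}{4}\right)} = \frac{2}{-7 + \left(A + 2 \left(1 + 4\right)\right) \left(- \frac{19}{4} + Y\right)} = \frac{2}{-7 + \left(A + 2 \cdot 5\right) \left(- \frac{19}{4} + Y\right)} = \frac{2}{-7 + \left(A + 10\right) \left(- \frac{19}{4} + Y\right)} = \frac{2}{-7 + \left(10 + A\right) \left(- \frac{19}{4} + Y\right)}$)
$y Z{\left(1,5 \right)} - 71 = - 155 \frac{8}{-218 - 19 + 40 \cdot 5 + 4 \cdot 1 \cdot 5} - 71 = - 155 \frac{8}{-218 - 19 + 200 + 20} - 71 = - 155 \frac{8}{-17} - 71 = - 155 \cdot 8 \left(- \frac{1}{17}\right) - 71 = \left(-155\right) \left(- \frac{8}{17}\right) - 71 = \frac{1240}{17} - 71 = \frac{33}{17}$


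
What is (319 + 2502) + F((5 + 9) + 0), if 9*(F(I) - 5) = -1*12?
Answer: 8474/3 ≈ 2824.7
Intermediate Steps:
F(I) = 11/3 (F(I) = 5 + (-1*12)/9 = 5 + (⅑)*(-12) = 5 - 4/3 = 11/3)
(319 + 2502) + F((5 + 9) + 0) = (319 + 2502) + 11/3 = 2821 + 11/3 = 8474/3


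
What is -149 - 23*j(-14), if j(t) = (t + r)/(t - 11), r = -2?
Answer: -4093/25 ≈ -163.72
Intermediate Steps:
j(t) = (-2 + t)/(-11 + t) (j(t) = (t - 2)/(t - 11) = (-2 + t)/(-11 + t))
-149 - 23*j(-14) = -149 - 23*(-2 - 14)/(-11 - 14) = -149 - 23*(-16)/(-25) = -149 - (-23)*(-16)/25 = -149 - 23*16/25 = -149 - 368/25 = -4093/25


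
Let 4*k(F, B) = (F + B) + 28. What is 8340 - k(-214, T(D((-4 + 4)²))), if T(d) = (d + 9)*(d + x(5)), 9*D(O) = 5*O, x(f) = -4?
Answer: 16791/2 ≈ 8395.5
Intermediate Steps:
D(O) = 5*O/9 (D(O) = (5*O)/9 = 5*O/9)
T(d) = (-4 + d)*(9 + d) (T(d) = (d + 9)*(d - 4) = (9 + d)*(-4 + d) = (-4 + d)*(9 + d))
k(F, B) = 7 + B/4 + F/4 (k(F, B) = ((F + B) + 28)/4 = ((B + F) + 28)/4 = (28 + B + F)/4 = 7 + B/4 + F/4)
8340 - k(-214, T(D((-4 + 4)²))) = 8340 - (7 + (-36 + (5*(-4 + 4)²/9)² + 5*(5*(-4 + 4)²/9))/4 + (¼)*(-214)) = 8340 - (7 + (-36 + ((5/9)*0²)² + 5*((5/9)*0²))/4 - 107/2) = 8340 - (7 + (-36 + ((5/9)*0)² + 5*((5/9)*0))/4 - 107/2) = 8340 - (7 + (-36 + 0² + 5*0)/4 - 107/2) = 8340 - (7 + (-36 + 0 + 0)/4 - 107/2) = 8340 - (7 + (¼)*(-36) - 107/2) = 8340 - (7 - 9 - 107/2) = 8340 - 1*(-111/2) = 8340 + 111/2 = 16791/2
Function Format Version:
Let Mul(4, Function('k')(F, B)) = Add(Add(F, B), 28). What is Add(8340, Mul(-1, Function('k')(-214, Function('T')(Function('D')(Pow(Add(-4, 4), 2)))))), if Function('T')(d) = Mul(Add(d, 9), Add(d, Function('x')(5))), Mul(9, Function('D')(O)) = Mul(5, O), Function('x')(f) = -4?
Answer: Rational(16791, 2) ≈ 8395.5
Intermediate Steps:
Function('D')(O) = Mul(Rational(5, 9), O) (Function('D')(O) = Mul(Rational(1, 9), Mul(5, O)) = Mul(Rational(5, 9), O))
Function('T')(d) = Mul(Add(-4, d), Add(9, d)) (Function('T')(d) = Mul(Add(d, 9), Add(d, -4)) = Mul(Add(9, d), Add(-4, d)) = Mul(Add(-4, d), Add(9, d)))
Function('k')(F, B) = Add(7, Mul(Rational(1, 4), B), Mul(Rational(1, 4), F)) (Function('k')(F, B) = Mul(Rational(1, 4), Add(Add(F, B), 28)) = Mul(Rational(1, 4), Add(Add(B, F), 28)) = Mul(Rational(1, 4), Add(28, B, F)) = Add(7, Mul(Rational(1, 4), B), Mul(Rational(1, 4), F)))
Add(8340, Mul(-1, Function('k')(-214, Function('T')(Function('D')(Pow(Add(-4, 4), 2)))))) = Add(8340, Mul(-1, Add(7, Mul(Rational(1, 4), Add(-36, Pow(Mul(Rational(5, 9), Pow(Add(-4, 4), 2)), 2), Mul(5, Mul(Rational(5, 9), Pow(Add(-4, 4), 2))))), Mul(Rational(1, 4), -214)))) = Add(8340, Mul(-1, Add(7, Mul(Rational(1, 4), Add(-36, Pow(Mul(Rational(5, 9), Pow(0, 2)), 2), Mul(5, Mul(Rational(5, 9), Pow(0, 2))))), Rational(-107, 2)))) = Add(8340, Mul(-1, Add(7, Mul(Rational(1, 4), Add(-36, Pow(Mul(Rational(5, 9), 0), 2), Mul(5, Mul(Rational(5, 9), 0)))), Rational(-107, 2)))) = Add(8340, Mul(-1, Add(7, Mul(Rational(1, 4), Add(-36, Pow(0, 2), Mul(5, 0))), Rational(-107, 2)))) = Add(8340, Mul(-1, Add(7, Mul(Rational(1, 4), Add(-36, 0, 0)), Rational(-107, 2)))) = Add(8340, Mul(-1, Add(7, Mul(Rational(1, 4), -36), Rational(-107, 2)))) = Add(8340, Mul(-1, Add(7, -9, Rational(-107, 2)))) = Add(8340, Mul(-1, Rational(-111, 2))) = Add(8340, Rational(111, 2)) = Rational(16791, 2)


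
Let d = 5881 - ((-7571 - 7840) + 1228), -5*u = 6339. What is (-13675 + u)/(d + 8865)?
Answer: -74714/144645 ≈ -0.51653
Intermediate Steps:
u = -6339/5 (u = -⅕*6339 = -6339/5 ≈ -1267.8)
d = 20064 (d = 5881 - (-15411 + 1228) = 5881 - 1*(-14183) = 5881 + 14183 = 20064)
(-13675 + u)/(d + 8865) = (-13675 - 6339/5)/(20064 + 8865) = -74714/5/28929 = -74714/5*1/28929 = -74714/144645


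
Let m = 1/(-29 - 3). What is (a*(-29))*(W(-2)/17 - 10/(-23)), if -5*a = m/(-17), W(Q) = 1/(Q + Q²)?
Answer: 10527/2127040 ≈ 0.0049491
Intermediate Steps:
m = -1/32 (m = 1/(-32) = -1/32 ≈ -0.031250)
a = -1/2720 (a = -(-1)/(160*(-17)) = -(-1)*(-1)/(160*17) = -⅕*1/544 = -1/2720 ≈ -0.00036765)
(a*(-29))*(W(-2)/17 - 10/(-23)) = (-1/2720*(-29))*((1/((-2)*(1 - 2)))/17 - 10/(-23)) = 29*(-½/(-1)*(1/17) - 10*(-1/23))/2720 = 29*(-½*(-1)*(1/17) + 10/23)/2720 = 29*((½)*(1/17) + 10/23)/2720 = 29*(1/34 + 10/23)/2720 = (29/2720)*(363/782) = 10527/2127040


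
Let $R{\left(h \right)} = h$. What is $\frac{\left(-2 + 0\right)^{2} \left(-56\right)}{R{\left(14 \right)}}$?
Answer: $-16$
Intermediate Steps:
$\frac{\left(-2 + 0\right)^{2} \left(-56\right)}{R{\left(14 \right)}} = \frac{\left(-2 + 0\right)^{2} \left(-56\right)}{14} = \left(-2\right)^{2} \left(-56\right) \frac{1}{14} = 4 \left(-56\right) \frac{1}{14} = \left(-224\right) \frac{1}{14} = -16$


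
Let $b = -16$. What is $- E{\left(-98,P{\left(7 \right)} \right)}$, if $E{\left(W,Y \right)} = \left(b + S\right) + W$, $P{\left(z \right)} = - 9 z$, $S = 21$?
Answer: $93$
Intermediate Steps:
$E{\left(W,Y \right)} = 5 + W$ ($E{\left(W,Y \right)} = \left(-16 + 21\right) + W = 5 + W$)
$- E{\left(-98,P{\left(7 \right)} \right)} = - (5 - 98) = \left(-1\right) \left(-93\right) = 93$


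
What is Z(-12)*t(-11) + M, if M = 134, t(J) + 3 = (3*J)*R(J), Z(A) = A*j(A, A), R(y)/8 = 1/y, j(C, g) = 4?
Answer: -874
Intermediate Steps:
R(y) = 8/y (R(y) = 8*(1/y) = 8/y)
Z(A) = 4*A (Z(A) = A*4 = 4*A)
t(J) = 21 (t(J) = -3 + (3*J)*(8/J) = -3 + 24 = 21)
Z(-12)*t(-11) + M = (4*(-12))*21 + 134 = -48*21 + 134 = -1008 + 134 = -874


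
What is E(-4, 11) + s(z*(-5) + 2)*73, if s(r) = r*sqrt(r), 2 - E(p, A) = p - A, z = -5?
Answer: 17 + 5913*sqrt(3) ≈ 10259.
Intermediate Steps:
E(p, A) = 2 + A - p (E(p, A) = 2 - (p - A) = 2 + (A - p) = 2 + A - p)
s(r) = r**(3/2)
E(-4, 11) + s(z*(-5) + 2)*73 = (2 + 11 - 1*(-4)) + (-5*(-5) + 2)**(3/2)*73 = (2 + 11 + 4) + (25 + 2)**(3/2)*73 = 17 + 27**(3/2)*73 = 17 + (81*sqrt(3))*73 = 17 + 5913*sqrt(3)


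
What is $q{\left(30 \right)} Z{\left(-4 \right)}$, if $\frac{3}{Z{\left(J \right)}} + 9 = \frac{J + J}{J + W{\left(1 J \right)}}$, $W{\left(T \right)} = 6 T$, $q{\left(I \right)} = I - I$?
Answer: $0$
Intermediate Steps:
$q{\left(I \right)} = 0$
$Z{\left(J \right)} = - \frac{21}{61}$ ($Z{\left(J \right)} = \frac{3}{-9 + \frac{J + J}{J + 6 \cdot 1 J}} = \frac{3}{-9 + \frac{2 J}{J + 6 J}} = \frac{3}{-9 + \frac{2 J}{7 J}} = \frac{3}{-9 + 2 J \frac{1}{7 J}} = \frac{3}{-9 + \frac{2}{7}} = \frac{3}{- \frac{61}{7}} = 3 \left(- \frac{7}{61}\right) = - \frac{21}{61}$)
$q{\left(30 \right)} Z{\left(-4 \right)} = 0 \left(- \frac{21}{61}\right) = 0$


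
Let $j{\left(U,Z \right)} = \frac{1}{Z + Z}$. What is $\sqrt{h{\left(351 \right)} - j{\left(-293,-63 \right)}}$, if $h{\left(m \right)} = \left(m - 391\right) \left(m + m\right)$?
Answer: $\frac{i \sqrt{49533106}}{42} \approx 167.57 i$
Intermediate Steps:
$j{\left(U,Z \right)} = \frac{1}{2 Z}$
$h{\left(m \right)} = 2 m \left(-391 + m\right)$ ($h{\left(m \right)} = \left(-391 + m\right) 2 m = 2 m \left(-391 + m\right)$)
$\sqrt{h{\left(351 \right)} - j{\left(-293,-63 \right)}} = \sqrt{2 \cdot 351 \left(-391 + 351\right) - \frac{1}{2 \left(-63\right)}} = \sqrt{2 \cdot 351 \left(-40\right) - \frac{1}{2} \left(- \frac{1}{63}\right)} = \sqrt{-28080 - - \frac{1}{126}} = \sqrt{-28080 + \frac{1}{126}} = \sqrt{- \frac{3538079}{126}} = \frac{i \sqrt{49533106}}{42}$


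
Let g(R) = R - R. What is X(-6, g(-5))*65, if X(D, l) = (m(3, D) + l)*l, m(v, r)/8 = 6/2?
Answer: 0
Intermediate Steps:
m(v, r) = 24 (m(v, r) = 8*(6/2) = 8*(6*(1/2)) = 8*3 = 24)
g(R) = 0
X(D, l) = l*(24 + l) (X(D, l) = (24 + l)*l = l*(24 + l))
X(-6, g(-5))*65 = (0*(24 + 0))*65 = (0*24)*65 = 0*65 = 0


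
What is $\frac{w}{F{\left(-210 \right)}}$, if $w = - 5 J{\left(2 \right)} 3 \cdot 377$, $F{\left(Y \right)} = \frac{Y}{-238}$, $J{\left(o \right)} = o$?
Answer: $-12818$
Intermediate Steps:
$F{\left(Y \right)} = - \frac{Y}{238}$ ($F{\left(Y \right)} = Y \left(- \frac{1}{238}\right) = - \frac{Y}{238}$)
$w = -11310$ ($w = \left(-5\right) 2 \cdot 3 \cdot 377 = \left(-10\right) 3 \cdot 377 = \left(-30\right) 377 = -11310$)
$\frac{w}{F{\left(-210 \right)}} = - \frac{11310}{\left(- \frac{1}{238}\right) \left(-210\right)} = - \frac{11310}{\frac{15}{17}} = \left(-11310\right) \frac{17}{15} = -12818$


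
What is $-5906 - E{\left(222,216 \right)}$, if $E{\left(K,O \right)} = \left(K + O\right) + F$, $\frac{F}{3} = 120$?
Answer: $-6704$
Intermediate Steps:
$F = 360$ ($F = 3 \cdot 120 = 360$)
$E{\left(K,O \right)} = 360 + K + O$ ($E{\left(K,O \right)} = \left(K + O\right) + 360 = 360 + K + O$)
$-5906 - E{\left(222,216 \right)} = -5906 - \left(360 + 222 + 216\right) = -5906 - 798 = -6704$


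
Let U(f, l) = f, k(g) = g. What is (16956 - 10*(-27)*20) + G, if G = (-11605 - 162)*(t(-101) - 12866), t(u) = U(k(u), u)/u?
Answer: 151404811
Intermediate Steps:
t(u) = 1 (t(u) = u/u = 1)
G = 151382455 (G = (-11605 - 162)*(1 - 12866) = -11767*(-12865) = 151382455)
(16956 - 10*(-27)*20) + G = (16956 - 10*(-27)*20) + 151382455 = (16956 + 270*20) + 151382455 = (16956 + 5400) + 151382455 = 22356 + 151382455 = 151404811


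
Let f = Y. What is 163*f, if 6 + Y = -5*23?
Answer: -19723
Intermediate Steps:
Y = -121 (Y = -6 - 5*23 = -6 - 115 = -121)
f = -121
163*f = 163*(-121) = -19723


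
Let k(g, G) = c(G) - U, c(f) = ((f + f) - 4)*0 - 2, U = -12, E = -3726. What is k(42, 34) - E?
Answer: 3736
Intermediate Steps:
c(f) = -2 (c(f) = (2*f - 4)*0 - 2 = (-4 + 2*f)*0 - 2 = 0 - 2 = -2)
k(g, G) = 10 (k(g, G) = -2 - 1*(-12) = -2 + 12 = 10)
k(42, 34) - E = 10 - 1*(-3726) = 10 + 3726 = 3736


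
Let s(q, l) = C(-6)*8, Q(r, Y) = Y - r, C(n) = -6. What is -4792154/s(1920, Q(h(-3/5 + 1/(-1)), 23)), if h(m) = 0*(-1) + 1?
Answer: 2396077/24 ≈ 99837.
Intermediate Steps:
h(m) = 1 (h(m) = 0 + 1 = 1)
s(q, l) = -48 (s(q, l) = -6*8 = -48)
-4792154/s(1920, Q(h(-3/5 + 1/(-1)), 23)) = -4792154/(-48) = -4792154*(-1/48) = 2396077/24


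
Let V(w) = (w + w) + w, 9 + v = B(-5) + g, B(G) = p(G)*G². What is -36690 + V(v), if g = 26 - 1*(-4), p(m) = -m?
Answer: -36252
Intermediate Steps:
B(G) = -G³ (B(G) = (-G)*G² = -G³)
g = 30 (g = 26 + 4 = 30)
v = 146 (v = -9 + (-1*(-5)³ + 30) = -9 + (-1*(-125) + 30) = -9 + (125 + 30) = -9 + 155 = 146)
V(w) = 3*w (V(w) = 2*w + w = 3*w)
-36690 + V(v) = -36690 + 3*146 = -36690 + 438 = -36252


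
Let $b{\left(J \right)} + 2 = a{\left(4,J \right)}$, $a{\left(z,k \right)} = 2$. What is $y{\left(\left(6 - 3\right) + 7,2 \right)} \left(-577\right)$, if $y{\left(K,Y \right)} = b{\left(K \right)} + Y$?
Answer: $-1154$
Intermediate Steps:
$b{\left(J \right)} = 0$ ($b{\left(J \right)} = -2 + 2 = 0$)
$y{\left(K,Y \right)} = Y$ ($y{\left(K,Y \right)} = 0 + Y = Y$)
$y{\left(\left(6 - 3\right) + 7,2 \right)} \left(-577\right) = 2 \left(-577\right) = -1154$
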